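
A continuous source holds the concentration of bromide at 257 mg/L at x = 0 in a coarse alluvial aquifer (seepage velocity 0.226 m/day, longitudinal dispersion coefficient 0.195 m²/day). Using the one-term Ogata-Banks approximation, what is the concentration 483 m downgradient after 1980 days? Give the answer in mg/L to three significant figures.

25.9 mg/L

For a continuous step input, C/C₀ ≈ ½·erfc((x−vt)/(2√(Dt))).
vt = 0.226 × 1980 = 447.48 m and 2√(Dt) = 2√(0.195 × 1980) = 39.30 m.
Argument (x−vt)/(2√(Dt)) = (483 − 447.48)/39.30 = 0.9038; ½·erfc(0.9038) = 0.1006.
C = 257 × 0.1006 = 25.9 mg/L.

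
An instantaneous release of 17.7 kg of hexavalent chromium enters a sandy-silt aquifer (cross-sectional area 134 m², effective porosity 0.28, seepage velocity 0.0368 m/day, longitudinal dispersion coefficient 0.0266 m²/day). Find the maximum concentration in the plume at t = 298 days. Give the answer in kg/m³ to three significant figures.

0.0473 kg/m³

The peak of an instantaneous 1D plume sits at x = vt; there the Gaussian factor is 1 and C_max = M/(n_e·A·√(4πDt)), where n_e·A is the pore area the mass is dissolved in.
√(4πDt) = √(4π × 0.0266 × 298) = 9.981 m, so C_max = 17.7/(0.28 × 134 × 9.981) = 0.0473 kg/m³.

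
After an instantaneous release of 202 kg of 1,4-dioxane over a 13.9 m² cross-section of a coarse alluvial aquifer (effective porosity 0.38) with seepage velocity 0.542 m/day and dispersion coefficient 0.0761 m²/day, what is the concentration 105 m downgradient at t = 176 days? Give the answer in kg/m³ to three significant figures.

For an instantaneous plane source, C(x,t) = M/(n_e·A·√(4πDt)) · exp(−(x−vt)²/(4Dt)), with n_e·A the pore (flow) area.
Plume center vt = 0.542 × 176 = 95.392 m, so the well at 105 m is 9.608 m downgradient of the peak.
√(4πDt) = 12.97 m, giving peak height M/(n_e·A·√(4πDt)) = 202/(0.38 × 13.9 × 12.97) = 2.949 kg/m³.
(x−vt)²/(4Dt) = (9.608)²/(4 × 0.0761 × 176) = 1.723; exp(−1.723) = 0.1785.
C = 2.949 × 0.1785 = 0.526 kg/m³.

0.526 kg/m³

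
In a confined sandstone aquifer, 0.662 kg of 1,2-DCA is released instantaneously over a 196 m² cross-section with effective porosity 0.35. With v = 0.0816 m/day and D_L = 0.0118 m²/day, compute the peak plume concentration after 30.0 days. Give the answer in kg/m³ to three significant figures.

The peak of an instantaneous 1D plume sits at x = vt; there the Gaussian factor is 1 and C_max = M/(n_e·A·√(4πDt)), where n_e·A is the pore area the mass is dissolved in.
√(4πDt) = √(4π × 0.0118 × 30.0) = 2.109 m, so C_max = 0.662/(0.35 × 196 × 2.109) = 0.00458 kg/m³.

0.00458 kg/m³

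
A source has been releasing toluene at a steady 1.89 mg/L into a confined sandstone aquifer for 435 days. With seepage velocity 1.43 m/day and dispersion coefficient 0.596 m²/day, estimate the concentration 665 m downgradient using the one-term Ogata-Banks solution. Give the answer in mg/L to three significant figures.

For a continuous step input, C/C₀ ≈ ½·erfc((x−vt)/(2√(Dt))).
vt = 1.43 × 435 = 622.05 m and 2√(Dt) = 2√(0.596 × 435) = 32.20 m.
Argument (x−vt)/(2√(Dt)) = (665 − 622.05)/32.20 = 1.334; ½·erfc(1.334) = 0.02961.
C = 1.89 × 0.02961 = 0.0560 mg/L.

0.0560 mg/L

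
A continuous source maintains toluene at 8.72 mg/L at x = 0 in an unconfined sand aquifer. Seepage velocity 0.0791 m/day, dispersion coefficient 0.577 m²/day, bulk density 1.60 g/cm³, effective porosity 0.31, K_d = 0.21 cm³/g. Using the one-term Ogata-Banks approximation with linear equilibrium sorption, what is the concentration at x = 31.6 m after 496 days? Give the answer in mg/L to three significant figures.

1.92 mg/L

Retardation factor R = 1 + ρ_b·K_d/n = 1 + 1.60 × 0.21/0.31 = 2.084.
Sorption retards both mechanisms: v_R = v/R = 0.03796 m/day, D_R = D/R = 0.2769 m²/day.
v_R·t = 0.03796 × 496 = 18.82816 m; 2√(D_R t) = 23.44 m; argument = (31.6 − 18.82816)/23.44 = 0.5449.
C = C₀ × ½·erfc(0.5449) = 8.72 × 0.2205 = 1.92 mg/L.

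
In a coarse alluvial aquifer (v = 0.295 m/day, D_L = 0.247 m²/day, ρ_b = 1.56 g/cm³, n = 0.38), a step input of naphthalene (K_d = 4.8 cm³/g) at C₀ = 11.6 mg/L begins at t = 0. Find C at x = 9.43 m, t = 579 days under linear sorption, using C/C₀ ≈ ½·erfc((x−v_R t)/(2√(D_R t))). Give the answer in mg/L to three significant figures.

Retardation factor R = 1 + ρ_b·K_d/n = 1 + 1.56 × 4.8/0.38 = 20.71.
Sorption retards both mechanisms: v_R = v/R = 0.01424 m/day, D_R = D/R = 0.01193 m²/day.
v_R·t = 0.01424 × 579 = 8.24496 m; 2√(D_R t) = 5.256 m; argument = (9.43 − 8.24496)/5.256 = 0.2255.
C = C₀ × ½·erfc(0.2255) = 11.6 × 0.3749 = 4.35 mg/L.

4.35 mg/L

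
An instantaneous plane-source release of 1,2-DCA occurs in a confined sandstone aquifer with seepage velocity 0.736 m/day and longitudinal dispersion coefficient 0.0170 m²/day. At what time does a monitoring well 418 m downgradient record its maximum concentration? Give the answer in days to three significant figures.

568 days

For the 1D instantaneous-source solution, setting ∂C/∂t = 0 at fixed x gives v²t² + 2Dt − x² = 0, so t = (√(D² + v²x²) − D)/v².
√(D² + v²x²) = √(0.0170² + 0.736² × 418²) = 307.6; v² = 0.541696.
t = (307.6 − 0.0170)/0.541696 = 568 days (vs. the pure-advection estimate x/v = 568 d).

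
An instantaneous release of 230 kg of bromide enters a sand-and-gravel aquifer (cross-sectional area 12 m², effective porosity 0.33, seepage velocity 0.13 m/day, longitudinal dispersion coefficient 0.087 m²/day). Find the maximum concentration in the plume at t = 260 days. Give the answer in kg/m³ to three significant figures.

The peak of an instantaneous 1D plume sits at x = vt; there the Gaussian factor is 1 and C_max = M/(n_e·A·√(4πDt)), where n_e·A is the pore area the mass is dissolved in.
√(4πDt) = √(4π × 0.087 × 260) = 16.86 m, so C_max = 230/(0.33 × 12 × 16.86) = 3.44 kg/m³.

3.44 kg/m³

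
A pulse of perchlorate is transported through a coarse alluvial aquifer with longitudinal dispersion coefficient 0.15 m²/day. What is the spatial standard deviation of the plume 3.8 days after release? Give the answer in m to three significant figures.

Dispersive spreading gives a Gaussian with σ² = 2Dt; advection only shifts the center.
σ = √(2 × 0.15 × 3.8) = 1.07 m.

1.07 m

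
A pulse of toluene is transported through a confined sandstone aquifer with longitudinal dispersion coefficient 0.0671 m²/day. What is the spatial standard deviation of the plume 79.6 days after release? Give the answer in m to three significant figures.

Dispersive spreading gives a Gaussian with σ² = 2Dt; advection only shifts the center.
σ = √(2 × 0.0671 × 79.6) = 3.27 m.

3.27 m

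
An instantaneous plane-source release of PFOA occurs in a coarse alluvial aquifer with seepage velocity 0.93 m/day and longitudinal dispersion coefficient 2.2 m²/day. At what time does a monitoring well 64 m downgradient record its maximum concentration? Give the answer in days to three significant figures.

For the 1D instantaneous-source solution, setting ∂C/∂t = 0 at fixed x gives v²t² + 2Dt − x² = 0, so t = (√(D² + v²x²) − D)/v².
√(D² + v²x²) = √(2.2² + 0.93² × 64²) = 59.56; v² = 0.8649.
t = (59.56 − 2.2)/0.8649 = 66.3 days (vs. the pure-advection estimate x/v = 68.8 d).

66.3 days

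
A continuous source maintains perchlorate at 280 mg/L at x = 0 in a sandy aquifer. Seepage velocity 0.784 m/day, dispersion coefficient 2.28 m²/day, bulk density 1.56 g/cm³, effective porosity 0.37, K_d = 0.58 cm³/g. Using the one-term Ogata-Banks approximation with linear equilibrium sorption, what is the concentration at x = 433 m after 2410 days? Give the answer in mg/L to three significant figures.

Retardation factor R = 1 + ρ_b·K_d/n = 1 + 1.56 × 0.58/0.37 = 3.445.
Sorption retards both mechanisms: v_R = v/R = 0.2276 m/day, D_R = D/R = 0.6618 m²/day.
v_R·t = 0.2276 × 2410 = 548.516 m; 2√(D_R t) = 79.87 m; argument = (433 − 548.516)/79.87 = -1.446.
C = C₀ × ½·erfc(-1.446) = 280 × 0.9796 = 274 mg/L.

274 mg/L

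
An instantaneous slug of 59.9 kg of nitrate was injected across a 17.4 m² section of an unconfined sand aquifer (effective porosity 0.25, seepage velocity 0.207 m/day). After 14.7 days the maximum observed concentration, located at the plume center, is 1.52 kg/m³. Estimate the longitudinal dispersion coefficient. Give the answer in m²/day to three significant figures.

0.444 m²/day

At the plume center C_max = M/(n_e·A·√(4πDt)), so D = M²/(4πt·(n_e·A·C_max)²).
n_e·A·C_max = 0.25 × 17.4 × 1.52 = 6.612 kg/m.
D = 59.9²/(4π × 14.7 × 6.612²) = 0.444 m²/day.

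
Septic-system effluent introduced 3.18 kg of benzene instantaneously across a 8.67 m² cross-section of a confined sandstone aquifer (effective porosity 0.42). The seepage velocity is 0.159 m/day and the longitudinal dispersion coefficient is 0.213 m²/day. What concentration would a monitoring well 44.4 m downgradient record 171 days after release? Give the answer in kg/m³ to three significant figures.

0.00534 kg/m³

For an instantaneous plane source, C(x,t) = M/(n_e·A·√(4πDt)) · exp(−(x−vt)²/(4Dt)), with n_e·A the pore (flow) area.
Plume center vt = 0.159 × 171 = 27.189 m, so the well at 44.4 m is 17.211 m downgradient of the peak.
√(4πDt) = 21.39 m, giving peak height M/(n_e·A·√(4πDt)) = 3.18/(0.42 × 8.67 × 21.39) = 0.04083 kg/m³.
(x−vt)²/(4Dt) = (17.211)²/(4 × 0.213 × 171) = 2.033; exp(−2.033) = 0.1309.
C = 0.04083 × 0.1309 = 0.00534 kg/m³.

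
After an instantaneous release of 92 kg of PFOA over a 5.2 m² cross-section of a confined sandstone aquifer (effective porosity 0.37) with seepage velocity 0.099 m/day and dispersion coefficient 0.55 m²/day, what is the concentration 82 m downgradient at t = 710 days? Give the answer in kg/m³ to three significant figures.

0.625 kg/m³

For an instantaneous plane source, C(x,t) = M/(n_e·A·√(4πDt)) · exp(−(x−vt)²/(4Dt)), with n_e·A the pore (flow) area.
Plume center vt = 0.099 × 710 = 70.29 m, so the well at 82 m is 11.71 m downgradient of the peak.
√(4πDt) = 70.05 m, giving peak height M/(n_e·A·√(4πDt)) = 92/(0.37 × 5.2 × 70.05) = 0.6826 kg/m³.
(x−vt)²/(4Dt) = (11.71)²/(4 × 0.55 × 710) = 0.08779; exp(−0.08779) = 0.9160.
C = 0.6826 × 0.9160 = 0.625 kg/m³.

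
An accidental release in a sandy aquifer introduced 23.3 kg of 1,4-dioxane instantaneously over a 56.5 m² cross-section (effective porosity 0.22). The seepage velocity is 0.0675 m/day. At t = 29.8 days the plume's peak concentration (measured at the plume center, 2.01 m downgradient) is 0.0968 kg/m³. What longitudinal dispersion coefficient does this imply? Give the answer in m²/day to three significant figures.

1.00 m²/day

At the plume center C_max = M/(n_e·A·√(4πDt)), so D = M²/(4πt·(n_e·A·C_max)²).
n_e·A·C_max = 0.22 × 56.5 × 0.0968 = 1.203 kg/m.
D = 23.3²/(4π × 29.8 × 1.203²) = 1.00 m²/day.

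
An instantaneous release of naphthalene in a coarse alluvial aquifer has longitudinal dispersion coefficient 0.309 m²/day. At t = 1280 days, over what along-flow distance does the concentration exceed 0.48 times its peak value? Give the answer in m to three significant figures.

68.2 m

The plume is Gaussian with σ = √(2Dt) = √(2 × 0.309 × 1280) = 28.13 m.
C/C_peak = exp(−Δx²/(2σ²)) = 0.48 ⇒ Δx = σ·√(−2 ln 0.48) = 28.13 × 1.212 = 34.09 m.
Width = 2Δx = 68.2 m.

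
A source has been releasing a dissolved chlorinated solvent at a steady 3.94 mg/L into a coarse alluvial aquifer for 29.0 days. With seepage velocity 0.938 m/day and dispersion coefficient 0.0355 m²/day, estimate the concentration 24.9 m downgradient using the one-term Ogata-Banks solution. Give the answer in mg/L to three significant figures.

For a continuous step input, C/C₀ ≈ ½·erfc((x−vt)/(2√(Dt))).
vt = 0.938 × 29.0 = 27.202 m and 2√(Dt) = 2√(0.0355 × 29.0) = 2.029 m.
Argument (x−vt)/(2√(Dt)) = (24.9 − 27.202)/2.029 = -1.135; ½·erfc(-1.135) = 0.9458.
C = 3.94 × 0.9458 = 3.73 mg/L.

3.73 mg/L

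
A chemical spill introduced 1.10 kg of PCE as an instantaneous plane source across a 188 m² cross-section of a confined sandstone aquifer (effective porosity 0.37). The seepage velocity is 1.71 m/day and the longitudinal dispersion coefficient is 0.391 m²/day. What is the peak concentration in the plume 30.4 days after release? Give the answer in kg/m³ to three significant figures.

The peak of an instantaneous 1D plume sits at x = vt; there the Gaussian factor is 1 and C_max = M/(n_e·A·√(4πDt)), where n_e·A is the pore area the mass is dissolved in.
√(4πDt) = √(4π × 0.391 × 30.4) = 12.22 m, so C_max = 1.10/(0.37 × 188 × 12.22) = 0.00129 kg/m³.

0.00129 kg/m³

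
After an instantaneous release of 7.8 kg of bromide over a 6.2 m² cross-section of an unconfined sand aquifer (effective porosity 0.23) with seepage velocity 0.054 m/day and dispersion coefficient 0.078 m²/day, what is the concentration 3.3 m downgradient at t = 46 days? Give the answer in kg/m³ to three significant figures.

For an instantaneous plane source, C(x,t) = M/(n_e·A·√(4πDt)) · exp(−(x−vt)²/(4Dt)), with n_e·A the pore (flow) area.
Plume center vt = 0.054 × 46 = 2.484 m, so the well at 3.3 m is 0.816 m downgradient of the peak.
√(4πDt) = 6.715 m, giving peak height M/(n_e·A·√(4πDt)) = 7.8/(0.23 × 6.2 × 6.715) = 0.8146 kg/m³.
(x−vt)²/(4Dt) = (0.816)²/(4 × 0.078 × 46) = 0.04639; exp(−0.04639) = 0.9547.
C = 0.8146 × 0.9547 = 0.778 kg/m³.

0.778 kg/m³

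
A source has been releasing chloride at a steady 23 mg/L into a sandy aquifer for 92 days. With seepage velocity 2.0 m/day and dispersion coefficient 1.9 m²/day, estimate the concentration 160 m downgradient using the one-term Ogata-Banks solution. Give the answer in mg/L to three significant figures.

20.7 mg/L

For a continuous step input, C/C₀ ≈ ½·erfc((x−vt)/(2√(Dt))).
vt = 2.0 × 92 = 184 m and 2√(Dt) = 2√(1.9 × 92) = 26.44 m.
Argument (x−vt)/(2√(Dt)) = (160 − 184)/26.44 = -0.9077; ½·erfc(-0.9077) = 0.9004.
C = 23 × 0.9004 = 20.7 mg/L.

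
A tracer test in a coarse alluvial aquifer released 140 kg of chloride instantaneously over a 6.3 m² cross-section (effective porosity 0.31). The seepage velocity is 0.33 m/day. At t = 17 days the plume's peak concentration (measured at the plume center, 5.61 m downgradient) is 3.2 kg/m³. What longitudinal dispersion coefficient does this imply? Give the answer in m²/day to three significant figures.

At the plume center C_max = M/(n_e·A·√(4πDt)), so D = M²/(4πt·(n_e·A·C_max)²).
n_e·A·C_max = 0.31 × 6.3 × 3.2 = 6.250 kg/m.
D = 140²/(4π × 17 × 6.250²) = 2.35 m²/day.

2.35 m²/day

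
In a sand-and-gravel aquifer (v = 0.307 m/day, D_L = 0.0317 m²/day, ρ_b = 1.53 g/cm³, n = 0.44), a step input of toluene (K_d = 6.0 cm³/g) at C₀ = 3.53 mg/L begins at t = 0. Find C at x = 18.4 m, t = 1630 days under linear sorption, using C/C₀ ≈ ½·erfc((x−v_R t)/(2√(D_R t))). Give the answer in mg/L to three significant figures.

Retardation factor R = 1 + ρ_b·K_d/n = 1 + 1.53 × 6.0/0.44 = 21.86.
Sorption retards both mechanisms: v_R = v/R = 0.01404 m/day, D_R = D/R = 0.001450 m²/day.
v_R·t = 0.01404 × 1630 = 22.8852 m; 2√(D_R t) = 3.075 m; argument = (18.4 − 22.8852)/3.075 = -1.459.
C = C₀ × ½·erfc(-1.459) = 3.53 × 0.9805 = 3.46 mg/L.

3.46 mg/L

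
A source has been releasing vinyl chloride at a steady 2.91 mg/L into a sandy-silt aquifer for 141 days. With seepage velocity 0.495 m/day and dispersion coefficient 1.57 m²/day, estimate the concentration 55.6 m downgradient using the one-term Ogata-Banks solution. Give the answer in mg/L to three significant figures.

2.18 mg/L

For a continuous step input, C/C₀ ≈ ½·erfc((x−vt)/(2√(Dt))).
vt = 0.495 × 141 = 69.795 m and 2√(Dt) = 2√(1.57 × 141) = 29.76 m.
Argument (x−vt)/(2√(Dt)) = (55.6 − 69.795)/29.76 = -0.4770; ½·erfc(-0.4770) = 0.7500.
C = 2.91 × 0.7500 = 2.18 mg/L.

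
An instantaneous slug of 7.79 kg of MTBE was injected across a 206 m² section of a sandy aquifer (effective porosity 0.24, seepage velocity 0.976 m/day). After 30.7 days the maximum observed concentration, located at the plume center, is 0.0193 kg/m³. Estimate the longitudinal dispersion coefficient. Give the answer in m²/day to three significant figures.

At the plume center C_max = M/(n_e·A·√(4πDt)), so D = M²/(4πt·(n_e·A·C_max)²).
n_e·A·C_max = 0.24 × 206 × 0.0193 = 0.9542 kg/m.
D = 7.79²/(4π × 30.7 × 0.9542²) = 0.173 m²/day.

0.173 m²/day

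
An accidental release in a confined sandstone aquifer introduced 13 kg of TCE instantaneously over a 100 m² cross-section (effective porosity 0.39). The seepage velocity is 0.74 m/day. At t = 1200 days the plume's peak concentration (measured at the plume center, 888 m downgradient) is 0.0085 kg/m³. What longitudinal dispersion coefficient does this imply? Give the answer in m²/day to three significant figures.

0.102 m²/day

At the plume center C_max = M/(n_e·A·√(4πDt)), so D = M²/(4πt·(n_e·A·C_max)²).
n_e·A·C_max = 0.39 × 100 × 0.0085 = 0.3315 kg/m.
D = 13²/(4π × 1200 × 0.3315²) = 0.102 m²/day.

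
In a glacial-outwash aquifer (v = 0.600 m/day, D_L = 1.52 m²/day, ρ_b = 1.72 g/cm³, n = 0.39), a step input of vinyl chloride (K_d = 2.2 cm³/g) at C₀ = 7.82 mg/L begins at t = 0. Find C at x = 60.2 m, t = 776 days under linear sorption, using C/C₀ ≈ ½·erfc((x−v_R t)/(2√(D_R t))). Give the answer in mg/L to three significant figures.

Retardation factor R = 1 + ρ_b·K_d/n = 1 + 1.72 × 2.2/0.39 = 10.70.
Sorption retards both mechanisms: v_R = v/R = 0.05607 m/day, D_R = D/R = 0.1421 m²/day.
v_R·t = 0.05607 × 776 = 43.51032 m; 2√(D_R t) = 21.00 m; argument = (60.2 − 43.51032)/21.00 = 0.7947.
C = C₀ × ½·erfc(0.7947) = 7.82 × 0.1305 = 1.02 mg/L.

1.02 mg/L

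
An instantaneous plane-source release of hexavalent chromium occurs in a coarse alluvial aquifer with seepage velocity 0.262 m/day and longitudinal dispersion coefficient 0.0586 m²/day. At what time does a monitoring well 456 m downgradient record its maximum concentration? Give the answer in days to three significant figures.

1740 days

For the 1D instantaneous-source solution, setting ∂C/∂t = 0 at fixed x gives v²t² + 2Dt − x² = 0, so t = (√(D² + v²x²) − D)/v².
√(D² + v²x²) = √(0.0586² + 0.262² × 456²) = 119.5; v² = 0.068644.
t = (119.5 − 0.0586)/0.068644 = 1740 days (vs. the pure-advection estimate x/v = 1740 d).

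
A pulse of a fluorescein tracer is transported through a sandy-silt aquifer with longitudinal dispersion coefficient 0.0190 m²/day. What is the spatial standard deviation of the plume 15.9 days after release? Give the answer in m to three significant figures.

Dispersive spreading gives a Gaussian with σ² = 2Dt; advection only shifts the center.
σ = √(2 × 0.0190 × 15.9) = 0.777 m.

0.777 m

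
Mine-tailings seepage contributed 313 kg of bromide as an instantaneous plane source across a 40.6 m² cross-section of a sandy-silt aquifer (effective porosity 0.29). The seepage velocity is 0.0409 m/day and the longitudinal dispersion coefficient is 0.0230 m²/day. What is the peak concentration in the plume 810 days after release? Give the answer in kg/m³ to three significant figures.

The peak of an instantaneous 1D plume sits at x = vt; there the Gaussian factor is 1 and C_max = M/(n_e·A·√(4πDt)), where n_e·A is the pore area the mass is dissolved in.
√(4πDt) = √(4π × 0.0230 × 810) = 15.30 m, so C_max = 313/(0.29 × 40.6 × 15.30) = 1.74 kg/m³.

1.74 kg/m³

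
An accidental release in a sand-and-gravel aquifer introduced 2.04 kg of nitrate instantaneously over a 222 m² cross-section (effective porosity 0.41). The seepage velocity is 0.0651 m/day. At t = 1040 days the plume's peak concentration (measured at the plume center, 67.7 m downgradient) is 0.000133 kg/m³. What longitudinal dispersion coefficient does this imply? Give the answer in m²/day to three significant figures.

2.17 m²/day

At the plume center C_max = M/(n_e·A·√(4πDt)), so D = M²/(4πt·(n_e·A·C_max)²).
n_e·A·C_max = 0.41 × 222 × 0.000133 = 0.01211 kg/m.
D = 2.04²/(4π × 1040 × 0.01211²) = 2.17 m²/day.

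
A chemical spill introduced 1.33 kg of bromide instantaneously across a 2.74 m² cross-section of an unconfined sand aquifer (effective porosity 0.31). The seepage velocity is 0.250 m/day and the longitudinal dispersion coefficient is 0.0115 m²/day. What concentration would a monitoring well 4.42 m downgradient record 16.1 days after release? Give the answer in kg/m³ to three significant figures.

0.832 kg/m³

For an instantaneous plane source, C(x,t) = M/(n_e·A·√(4πDt)) · exp(−(x−vt)²/(4Dt)), with n_e·A the pore (flow) area.
Plume center vt = 0.250 × 16.1 = 4.025 m, so the well at 4.42 m is 0.395 m downgradient of the peak.
√(4πDt) = 1.525 m, giving peak height M/(n_e·A·√(4πDt)) = 1.33/(0.31 × 2.74 × 1.525) = 1.027 kg/m³.
(x−vt)²/(4Dt) = (0.395)²/(4 × 0.0115 × 16.1) = 0.2107; exp(−0.2107) = 0.8100.
C = 1.027 × 0.8100 = 0.832 kg/m³.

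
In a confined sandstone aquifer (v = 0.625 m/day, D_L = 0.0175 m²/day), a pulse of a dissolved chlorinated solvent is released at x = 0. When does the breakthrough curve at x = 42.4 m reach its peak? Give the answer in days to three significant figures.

67.8 days

For the 1D instantaneous-source solution, setting ∂C/∂t = 0 at fixed x gives v²t² + 2Dt − x² = 0, so t = (√(D² + v²x²) − D)/v².
√(D² + v²x²) = √(0.0175² + 0.625² × 42.4²) = 26.50; v² = 0.390625.
t = (26.50 − 0.0175)/0.390625 = 67.8 days (vs. the pure-advection estimate x/v = 67.8 d).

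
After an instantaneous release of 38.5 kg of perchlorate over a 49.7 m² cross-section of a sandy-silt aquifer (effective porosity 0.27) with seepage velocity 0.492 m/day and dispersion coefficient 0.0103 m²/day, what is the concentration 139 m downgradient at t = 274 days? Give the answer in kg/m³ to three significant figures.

For an instantaneous plane source, C(x,t) = M/(n_e·A·√(4πDt)) · exp(−(x−vt)²/(4Dt)), with n_e·A the pore (flow) area.
Plume center vt = 0.492 × 274 = 134.808 m, so the well at 139 m is 4.192 m downgradient of the peak.
√(4πDt) = 5.955 m, giving peak height M/(n_e·A·√(4πDt)) = 38.5/(0.27 × 49.7 × 5.955) = 0.4818 kg/m³.
(x−vt)²/(4Dt) = (4.192)²/(4 × 0.0103 × 274) = 1.557; exp(−1.557) = 0.2108.
C = 0.4818 × 0.2108 = 0.102 kg/m³.

0.102 kg/m³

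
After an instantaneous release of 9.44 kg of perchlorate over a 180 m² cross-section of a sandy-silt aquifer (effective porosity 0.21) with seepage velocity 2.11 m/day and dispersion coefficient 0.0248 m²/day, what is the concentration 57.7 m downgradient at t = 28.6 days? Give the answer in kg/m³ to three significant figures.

For an instantaneous plane source, C(x,t) = M/(n_e·A·√(4πDt)) · exp(−(x−vt)²/(4Dt)), with n_e·A the pore (flow) area.
Plume center vt = 2.11 × 28.6 = 60.346 m, so the well at 57.7 m is 2.646 m upgradient of the peak.
√(4πDt) = 2.985 m, giving peak height M/(n_e·A·√(4πDt)) = 9.44/(0.21 × 180 × 2.985) = 0.08366 kg/m³.
(x−vt)²/(4Dt) = (-2.646)²/(4 × 0.0248 × 28.6) = 2.468; exp(−2.468) = 0.08475.
C = 0.08366 × 0.08475 = 0.00709 kg/m³.

0.00709 kg/m³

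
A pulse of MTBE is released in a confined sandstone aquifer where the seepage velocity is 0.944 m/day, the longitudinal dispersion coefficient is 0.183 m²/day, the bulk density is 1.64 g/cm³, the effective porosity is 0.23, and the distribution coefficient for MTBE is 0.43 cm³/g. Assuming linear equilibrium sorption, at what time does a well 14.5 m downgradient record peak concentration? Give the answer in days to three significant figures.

Retardation factor R = 1 + ρ_b·K_d/n = 1 + 1.64 × 0.43/0.23 = 4.066.
Sorption retards both mechanisms: v_R = v/R = 0.2322 m/day, D_R = D/R = 0.04501 m²/day.
Peak time from v_R²t² + 2D_R t − x² = 0: t = (√(D_R² + v_R²x²) − D_R)/v_R².
√(D_R² + v_R²x²) = √(0.04501² + 0.2322² × 14.5²) = 3.367; v_R² = 0.05392.
t = (3.367 − 0.04501)/0.05392 = 61.6 days.

61.6 days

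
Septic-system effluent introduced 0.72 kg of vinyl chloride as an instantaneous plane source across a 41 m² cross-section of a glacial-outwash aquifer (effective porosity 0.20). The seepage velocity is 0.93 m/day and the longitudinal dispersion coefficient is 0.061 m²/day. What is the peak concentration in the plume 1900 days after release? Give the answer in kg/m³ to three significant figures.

0.00230 kg/m³

The peak of an instantaneous 1D plume sits at x = vt; there the Gaussian factor is 1 and C_max = M/(n_e·A·√(4πDt)), where n_e·A is the pore area the mass is dissolved in.
√(4πDt) = √(4π × 0.061 × 1900) = 38.16 m, so C_max = 0.72/(0.20 × 41 × 38.16) = 0.00230 kg/m³.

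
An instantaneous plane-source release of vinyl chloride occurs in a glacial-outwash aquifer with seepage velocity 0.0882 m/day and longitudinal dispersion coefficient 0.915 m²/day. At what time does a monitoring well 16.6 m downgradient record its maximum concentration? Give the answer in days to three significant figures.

104 days

For the 1D instantaneous-source solution, setting ∂C/∂t = 0 at fixed x gives v²t² + 2Dt − x² = 0, so t = (√(D² + v²x²) − D)/v².
√(D² + v²x²) = √(0.915² + 0.0882² × 16.6²) = 1.727; v² = 0.00777924.
t = (1.727 − 0.915)/0.00777924 = 104 days (vs. the pure-advection estimate x/v = 188 d).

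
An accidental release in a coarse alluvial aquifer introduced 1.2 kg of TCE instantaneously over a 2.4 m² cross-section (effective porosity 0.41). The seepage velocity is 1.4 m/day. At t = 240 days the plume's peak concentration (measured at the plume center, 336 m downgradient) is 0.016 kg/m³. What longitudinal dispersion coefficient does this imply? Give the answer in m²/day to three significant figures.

1.93 m²/day

At the plume center C_max = M/(n_e·A·√(4πDt)), so D = M²/(4πt·(n_e·A·C_max)²).
n_e·A·C_max = 0.41 × 2.4 × 0.016 = 0.01574 kg/m.
D = 1.2²/(4π × 240 × 0.01574²) = 1.93 m²/day.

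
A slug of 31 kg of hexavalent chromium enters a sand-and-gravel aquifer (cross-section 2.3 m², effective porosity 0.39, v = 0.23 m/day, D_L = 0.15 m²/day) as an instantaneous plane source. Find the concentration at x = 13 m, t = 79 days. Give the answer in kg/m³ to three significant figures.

For an instantaneous plane source, C(x,t) = M/(n_e·A·√(4πDt)) · exp(−(x−vt)²/(4Dt)), with n_e·A the pore (flow) area.
Plume center vt = 0.23 × 79 = 18.17 m, so the well at 13 m is 5.17 m upgradient of the peak.
√(4πDt) = 12.20 m, giving peak height M/(n_e·A·√(4πDt)) = 31/(0.39 × 2.3 × 12.20) = 2.833 kg/m³.
(x−vt)²/(4Dt) = (-5.17)²/(4 × 0.15 × 79) = 0.5639; exp(−0.5639) = 0.5690.
C = 2.833 × 0.5690 = 1.61 kg/m³.

1.61 kg/m³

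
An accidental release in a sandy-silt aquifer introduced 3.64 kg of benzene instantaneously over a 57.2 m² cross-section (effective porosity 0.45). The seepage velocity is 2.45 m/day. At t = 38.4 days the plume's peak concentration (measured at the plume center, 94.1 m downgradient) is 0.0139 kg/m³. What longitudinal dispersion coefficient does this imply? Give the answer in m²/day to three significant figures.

At the plume center C_max = M/(n_e·A·√(4πDt)), so D = M²/(4πt·(n_e·A·C_max)²).
n_e·A·C_max = 0.45 × 57.2 × 0.0139 = 0.3578 kg/m.
D = 3.64²/(4π × 38.4 × 0.3578²) = 0.214 m²/day.

0.214 m²/day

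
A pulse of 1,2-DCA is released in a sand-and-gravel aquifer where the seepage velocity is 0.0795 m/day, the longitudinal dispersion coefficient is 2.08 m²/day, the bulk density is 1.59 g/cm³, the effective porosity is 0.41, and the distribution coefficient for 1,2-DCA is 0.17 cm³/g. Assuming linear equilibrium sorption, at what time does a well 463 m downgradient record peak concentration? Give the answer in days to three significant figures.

9130 days

Retardation factor R = 1 + ρ_b·K_d/n = 1 + 1.59 × 0.17/0.41 = 1.659.
Sorption retards both mechanisms: v_R = v/R = 0.04792 m/day, D_R = D/R = 1.254 m²/day.
Peak time from v_R²t² + 2D_R t − x² = 0: t = (√(D_R² + v_R²x²) − D_R)/v_R².
√(D_R² + v_R²x²) = √(1.254² + 0.04792² × 463²) = 22.22; v_R² = 0.002296.
t = (22.22 − 1.254)/0.002296 = 9130 days.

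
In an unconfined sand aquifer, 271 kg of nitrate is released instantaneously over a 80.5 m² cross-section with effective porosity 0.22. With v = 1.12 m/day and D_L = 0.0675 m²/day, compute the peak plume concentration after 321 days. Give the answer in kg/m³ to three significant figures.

The peak of an instantaneous 1D plume sits at x = vt; there the Gaussian factor is 1 and C_max = M/(n_e·A·√(4πDt)), where n_e·A is the pore area the mass is dissolved in.
√(4πDt) = √(4π × 0.0675 × 321) = 16.50 m, so C_max = 271/(0.22 × 80.5 × 16.50) = 0.927 kg/m³.

0.927 kg/m³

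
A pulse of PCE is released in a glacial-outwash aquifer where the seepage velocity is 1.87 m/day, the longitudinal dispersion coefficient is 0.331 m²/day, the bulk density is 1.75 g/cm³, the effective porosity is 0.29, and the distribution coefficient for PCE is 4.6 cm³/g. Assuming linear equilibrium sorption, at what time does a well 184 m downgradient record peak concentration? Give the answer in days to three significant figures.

2830 days

Retardation factor R = 1 + ρ_b·K_d/n = 1 + 1.75 × 4.6/0.29 = 28.76.
Sorption retards both mechanisms: v_R = v/R = 0.06502 m/day, D_R = D/R = 0.01151 m²/day.
Peak time from v_R²t² + 2D_R t − x² = 0: t = (√(D_R² + v_R²x²) − D_R)/v_R².
√(D_R² + v_R²x²) = √(0.01151² + 0.06502² × 184²) = 11.96; v_R² = 0.004228.
t = (11.96 − 0.01151)/0.004228 = 2830 days.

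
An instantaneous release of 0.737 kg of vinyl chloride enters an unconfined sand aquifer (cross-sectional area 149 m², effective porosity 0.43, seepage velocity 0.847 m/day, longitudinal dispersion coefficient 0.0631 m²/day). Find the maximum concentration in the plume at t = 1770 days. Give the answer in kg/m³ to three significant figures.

The peak of an instantaneous 1D plume sits at x = vt; there the Gaussian factor is 1 and C_max = M/(n_e·A·√(4πDt)), where n_e·A is the pore area the mass is dissolved in.
√(4πDt) = √(4π × 0.0631 × 1770) = 37.46 m, so C_max = 0.737/(0.43 × 149 × 37.46) = 0.000307 kg/m³.

0.000307 kg/m³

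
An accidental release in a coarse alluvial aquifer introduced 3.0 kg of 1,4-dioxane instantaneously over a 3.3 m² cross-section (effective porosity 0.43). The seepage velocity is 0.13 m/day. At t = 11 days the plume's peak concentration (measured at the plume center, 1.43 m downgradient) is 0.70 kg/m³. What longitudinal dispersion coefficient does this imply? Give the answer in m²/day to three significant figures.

0.0660 m²/day

At the plume center C_max = M/(n_e·A·√(4πDt)), so D = M²/(4πt·(n_e·A·C_max)²).
n_e·A·C_max = 0.43 × 3.3 × 0.70 = 0.9933 kg/m.
D = 3.0²/(4π × 11 × 0.9933²) = 0.0660 m²/day.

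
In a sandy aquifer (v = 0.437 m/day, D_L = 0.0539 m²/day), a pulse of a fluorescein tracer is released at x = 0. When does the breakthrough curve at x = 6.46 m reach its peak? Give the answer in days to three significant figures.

For the 1D instantaneous-source solution, setting ∂C/∂t = 0 at fixed x gives v²t² + 2Dt − x² = 0, so t = (√(D² + v²x²) − D)/v².
√(D² + v²x²) = √(0.0539² + 0.437² × 6.46²) = 2.824; v² = 0.190969.
t = (2.824 − 0.0539)/0.190969 = 14.5 days (vs. the pure-advection estimate x/v = 14.8 d).

14.5 days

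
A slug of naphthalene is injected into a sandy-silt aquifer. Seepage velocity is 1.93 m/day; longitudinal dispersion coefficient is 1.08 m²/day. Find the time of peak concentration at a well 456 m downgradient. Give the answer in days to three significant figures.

236 days

For the 1D instantaneous-source solution, setting ∂C/∂t = 0 at fixed x gives v²t² + 2Dt − x² = 0, so t = (√(D² + v²x²) − D)/v².
√(D² + v²x²) = √(1.08² + 1.93² × 456²) = 880.1; v² = 3.7249.
t = (880.1 − 1.08)/3.7249 = 236 days (vs. the pure-advection estimate x/v = 236 d).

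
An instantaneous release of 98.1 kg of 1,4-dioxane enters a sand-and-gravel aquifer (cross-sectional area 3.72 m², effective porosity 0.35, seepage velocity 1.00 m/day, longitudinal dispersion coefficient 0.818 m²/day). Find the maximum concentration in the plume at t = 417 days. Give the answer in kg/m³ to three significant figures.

The peak of an instantaneous 1D plume sits at x = vt; there the Gaussian factor is 1 and C_max = M/(n_e·A·√(4πDt)), where n_e·A is the pore area the mass is dissolved in.
√(4πDt) = √(4π × 0.818 × 417) = 65.47 m, so C_max = 98.1/(0.35 × 3.72 × 65.47) = 1.15 kg/m³.

1.15 kg/m³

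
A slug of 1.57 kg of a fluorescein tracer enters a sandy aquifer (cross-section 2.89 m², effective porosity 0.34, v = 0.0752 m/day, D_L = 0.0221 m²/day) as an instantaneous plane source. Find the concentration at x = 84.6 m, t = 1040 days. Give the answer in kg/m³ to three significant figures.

0.0603 kg/m³

For an instantaneous plane source, C(x,t) = M/(n_e·A·√(4πDt)) · exp(−(x−vt)²/(4Dt)), with n_e·A the pore (flow) area.
Plume center vt = 0.0752 × 1040 = 78.208 m, so the well at 84.6 m is 6.392 m downgradient of the peak.
√(4πDt) = 16.99 m, giving peak height M/(n_e·A·√(4πDt)) = 1.57/(0.34 × 2.89 × 16.99) = 0.09404 kg/m³.
(x−vt)²/(4Dt) = (6.392)²/(4 × 0.0221 × 1040) = 0.4444; exp(−0.4444) = 0.6412.
C = 0.09404 × 0.6412 = 0.0603 kg/m³.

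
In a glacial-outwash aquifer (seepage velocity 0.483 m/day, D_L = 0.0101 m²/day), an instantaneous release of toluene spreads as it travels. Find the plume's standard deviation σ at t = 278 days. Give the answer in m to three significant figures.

2.37 m

Dispersive spreading gives a Gaussian with σ² = 2Dt; advection only shifts the center.
σ = √(2 × 0.0101 × 278) = 2.37 m.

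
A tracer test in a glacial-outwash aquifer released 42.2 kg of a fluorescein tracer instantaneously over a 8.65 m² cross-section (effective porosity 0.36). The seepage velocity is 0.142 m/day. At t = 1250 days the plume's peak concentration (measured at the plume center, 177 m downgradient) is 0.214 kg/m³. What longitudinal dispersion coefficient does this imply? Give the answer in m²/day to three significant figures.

At the plume center C_max = M/(n_e·A·√(4πDt)), so D = M²/(4πt·(n_e·A·C_max)²).
n_e·A·C_max = 0.36 × 8.65 × 0.214 = 0.6664 kg/m.
D = 42.2²/(4π × 1250 × 0.6664²) = 0.255 m²/day.

0.255 m²/day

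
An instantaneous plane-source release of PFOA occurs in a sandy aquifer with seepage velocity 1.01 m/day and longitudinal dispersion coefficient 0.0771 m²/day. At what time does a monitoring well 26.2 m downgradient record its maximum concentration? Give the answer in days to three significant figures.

25.9 days

For the 1D instantaneous-source solution, setting ∂C/∂t = 0 at fixed x gives v²t² + 2Dt − x² = 0, so t = (√(D² + v²x²) − D)/v².
√(D² + v²x²) = √(0.0771² + 1.01² × 26.2²) = 26.46; v² = 1.0201.
t = (26.46 − 0.0771)/1.0201 = 25.9 days (vs. the pure-advection estimate x/v = 25.9 d).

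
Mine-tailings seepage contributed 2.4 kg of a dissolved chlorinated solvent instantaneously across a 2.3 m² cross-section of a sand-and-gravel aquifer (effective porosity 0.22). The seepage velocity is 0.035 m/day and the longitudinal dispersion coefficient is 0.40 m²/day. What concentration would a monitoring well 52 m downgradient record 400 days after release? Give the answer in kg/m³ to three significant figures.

For an instantaneous plane source, C(x,t) = M/(n_e·A·√(4πDt)) · exp(−(x−vt)²/(4Dt)), with n_e·A the pore (flow) area.
Plume center vt = 0.035 × 400 = 14 m, so the well at 52 m is 38 m downgradient of the peak.
√(4πDt) = 44.84 m, giving peak height M/(n_e·A·√(4πDt)) = 2.4/(0.22 × 2.3 × 44.84) = 0.1058 kg/m³.
(x−vt)²/(4Dt) = (38)²/(4 × 0.40 × 400) = 2.256; exp(−2.256) = 0.1048.
C = 0.1058 × 0.1048 = 0.0111 kg/m³.

0.0111 kg/m³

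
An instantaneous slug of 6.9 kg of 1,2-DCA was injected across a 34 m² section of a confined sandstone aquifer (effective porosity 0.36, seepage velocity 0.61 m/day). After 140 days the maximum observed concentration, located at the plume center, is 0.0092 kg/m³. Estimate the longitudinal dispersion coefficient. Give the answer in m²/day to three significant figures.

At the plume center C_max = M/(n_e·A·√(4πDt)), so D = M²/(4πt·(n_e·A·C_max)²).
n_e·A·C_max = 0.36 × 34 × 0.0092 = 0.1126 kg/m.
D = 6.9²/(4π × 140 × 0.1126²) = 2.13 m²/day.

2.13 m²/day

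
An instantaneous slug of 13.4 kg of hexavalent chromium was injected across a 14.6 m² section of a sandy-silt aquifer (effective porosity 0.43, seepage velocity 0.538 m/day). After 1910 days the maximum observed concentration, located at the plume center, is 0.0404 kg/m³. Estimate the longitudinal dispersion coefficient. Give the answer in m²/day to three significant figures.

At the plume center C_max = M/(n_e·A·√(4πDt)), so D = M²/(4πt·(n_e·A·C_max)²).
n_e·A·C_max = 0.43 × 14.6 × 0.0404 = 0.2536 kg/m.
D = 13.4²/(4π × 1910 × 0.2536²) = 0.116 m²/day.

0.116 m²/day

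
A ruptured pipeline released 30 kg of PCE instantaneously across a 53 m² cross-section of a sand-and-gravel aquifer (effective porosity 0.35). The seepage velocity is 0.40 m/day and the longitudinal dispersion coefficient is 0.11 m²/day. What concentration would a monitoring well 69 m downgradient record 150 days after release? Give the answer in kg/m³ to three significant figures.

For an instantaneous plane source, C(x,t) = M/(n_e·A·√(4πDt)) · exp(−(x−vt)²/(4Dt)), with n_e·A the pore (flow) area.
Plume center vt = 0.40 × 150 = 60 m, so the well at 69 m is 9 m downgradient of the peak.
√(4πDt) = 14.40 m, giving peak height M/(n_e·A·√(4πDt)) = 30/(0.35 × 53 × 14.40) = 0.1123 kg/m³.
(x−vt)²/(4Dt) = (9)²/(4 × 0.11 × 150) = 1.227; exp(−1.227) = 0.2932.
C = 0.1123 × 0.2932 = 0.0329 kg/m³.

0.0329 kg/m³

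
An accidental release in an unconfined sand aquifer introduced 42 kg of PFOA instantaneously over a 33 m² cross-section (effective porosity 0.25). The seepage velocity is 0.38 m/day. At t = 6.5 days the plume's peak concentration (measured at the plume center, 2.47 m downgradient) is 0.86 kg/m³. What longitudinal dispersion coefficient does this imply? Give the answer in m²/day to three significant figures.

0.429 m²/day

At the plume center C_max = M/(n_e·A·√(4πDt)), so D = M²/(4πt·(n_e·A·C_max)²).
n_e·A·C_max = 0.25 × 33 × 0.86 = 7.095 kg/m.
D = 42²/(4π × 6.5 × 7.095²) = 0.429 m²/day.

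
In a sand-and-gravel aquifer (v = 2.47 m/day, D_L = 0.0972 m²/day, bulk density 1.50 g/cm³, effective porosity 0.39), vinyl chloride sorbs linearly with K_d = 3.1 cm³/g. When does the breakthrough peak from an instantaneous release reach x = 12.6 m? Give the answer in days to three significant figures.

Retardation factor R = 1 + ρ_b·K_d/n = 1 + 1.50 × 3.1/0.39 = 12.92.
Sorption retards both mechanisms: v_R = v/R = 0.1912 m/day, D_R = D/R = 0.007523 m²/day.
Peak time from v_R²t² + 2D_R t − x² = 0: t = (√(D_R² + v_R²x²) − D_R)/v_R².
√(D_R² + v_R²x²) = √(0.007523² + 0.1912² × 12.6²) = 2.409; v_R² = 0.03656.
t = (2.409 − 0.007523)/0.03656 = 65.7 days.

65.7 days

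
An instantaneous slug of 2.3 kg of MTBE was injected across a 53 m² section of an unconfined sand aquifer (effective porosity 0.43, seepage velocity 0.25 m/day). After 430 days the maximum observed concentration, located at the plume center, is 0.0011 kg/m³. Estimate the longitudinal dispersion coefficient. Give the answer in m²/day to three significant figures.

At the plume center C_max = M/(n_e·A·√(4πDt)), so D = M²/(4πt·(n_e·A·C_max)²).
n_e·A·C_max = 0.43 × 53 × 0.0011 = 0.02507 kg/m.
D = 2.3²/(4π × 430 × 0.02507²) = 1.56 m²/day.

1.56 m²/day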